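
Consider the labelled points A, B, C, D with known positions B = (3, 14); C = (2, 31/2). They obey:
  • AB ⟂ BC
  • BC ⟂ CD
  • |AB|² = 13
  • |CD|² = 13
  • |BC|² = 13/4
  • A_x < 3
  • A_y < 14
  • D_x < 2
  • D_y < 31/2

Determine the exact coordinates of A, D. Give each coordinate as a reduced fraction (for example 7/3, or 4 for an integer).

1. A_x = 0  [[AB ⟂ BC ⇒ 1x-3/2y+18=0] ∩ [|A−(3, 14)|²=13]]
2. A_y = 12  [[AB ⟂ BC ⇒ 1x-3/2y+18=0] ∩ [|A−(3, 14)|²=13]]
   so A = (0, 12)
3. D_x = -1  [[BC ⟂ CD ⇒ -1x+3/2y-85/4=0] ∩ [|D−(2, 31/2)|²=13]]
4. D_y = 27/2  [[BC ⟂ CD ⇒ -1x+3/2y-85/4=0] ∩ [|D−(2, 31/2)|²=13]]
   so D = (-1, 27/2)

A = (0, 12)
D = (-1, 27/2)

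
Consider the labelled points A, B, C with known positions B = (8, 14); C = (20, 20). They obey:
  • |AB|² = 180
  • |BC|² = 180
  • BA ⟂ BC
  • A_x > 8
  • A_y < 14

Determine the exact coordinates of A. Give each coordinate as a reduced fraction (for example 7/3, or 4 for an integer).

A = (14, 2)

1. A_x = 14  [[BA ⟂ BC ⇒ 12x+6y-180=0] ∩ [|A−(8, 14)|²=180]]
2. A_y = 2  [[BA ⟂ BC ⇒ 12x+6y-180=0] ∩ [|A−(8, 14)|²=180]]
   so A = (14, 2)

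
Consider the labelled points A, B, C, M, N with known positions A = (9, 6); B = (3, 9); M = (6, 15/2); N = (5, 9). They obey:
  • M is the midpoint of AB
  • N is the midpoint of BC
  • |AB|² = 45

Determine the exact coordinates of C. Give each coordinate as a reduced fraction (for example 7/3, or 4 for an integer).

1. C_x = 7  [C = 2·N−B = 2·(5, 9)−(3, 9)]
2. C_y = 9  [C = 2·N−B = 2·(5, 9)−(3, 9)]
   so C = (7, 9)

C = (7, 9)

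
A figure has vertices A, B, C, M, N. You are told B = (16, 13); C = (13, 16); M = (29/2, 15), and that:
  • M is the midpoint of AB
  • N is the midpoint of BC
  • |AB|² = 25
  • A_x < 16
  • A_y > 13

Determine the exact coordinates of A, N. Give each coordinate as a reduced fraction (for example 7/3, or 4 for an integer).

1. A_x = 13  [A = 2·M−B = 2·(29/2, 15)−(16, 13)]
2. A_y = 17  [A = 2·M−B = 2·(29/2, 15)−(16, 13)]
   so A = (13, 17)
3. N_x = 29/2  [2·N = B+C = (16, 13)+(13, 16)]
4. N_y = 29/2  [2·N = B+C = (16, 13)+(13, 16)]
   so N = (29/2, 29/2)

A = (13, 17)
N = (29/2, 29/2)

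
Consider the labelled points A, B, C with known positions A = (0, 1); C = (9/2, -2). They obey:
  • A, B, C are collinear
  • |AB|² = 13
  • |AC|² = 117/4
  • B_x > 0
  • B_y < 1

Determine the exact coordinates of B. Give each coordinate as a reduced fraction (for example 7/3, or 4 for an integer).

B = (3, -1)

1. B_x = 3  [[A, B, C are collinear ⇒ -3x-9/2y+9/2=0] ∩ [|B−(0, 1)|²=13]]
2. B_y = -1  [[A, B, C are collinear ⇒ -3x-9/2y+9/2=0] ∩ [|B−(0, 1)|²=13]]
   so B = (3, -1)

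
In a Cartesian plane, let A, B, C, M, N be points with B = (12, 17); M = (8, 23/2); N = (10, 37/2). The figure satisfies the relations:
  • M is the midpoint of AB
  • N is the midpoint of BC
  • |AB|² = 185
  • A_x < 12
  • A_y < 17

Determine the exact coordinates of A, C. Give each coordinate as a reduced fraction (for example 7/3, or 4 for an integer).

1. A_x = 4  [A = 2·M−B = 2·(8, 23/2)−(12, 17)]
2. A_y = 6  [A = 2·M−B = 2·(8, 23/2)−(12, 17)]
   so A = (4, 6)
3. C_x = 8  [C = 2·N−B = 2·(10, 37/2)−(12, 17)]
4. C_y = 20  [C = 2·N−B = 2·(10, 37/2)−(12, 17)]
   so C = (8, 20)

A = (4, 6)
C = (8, 20)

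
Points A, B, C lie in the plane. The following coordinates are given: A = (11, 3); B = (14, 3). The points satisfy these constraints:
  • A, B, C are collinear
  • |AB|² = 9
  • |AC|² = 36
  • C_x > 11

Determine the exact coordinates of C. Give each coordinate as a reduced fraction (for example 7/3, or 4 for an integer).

1. C_x = 17  [[A, B, C are collinear ⇒ 3y-9=0] ∩ [|C−(11, 3)|²=36]]
2. C_y = 3  [[A, B, C are collinear ⇒ 3y-9=0] ∩ [|C−(11, 3)|²=36]]
   so C = (17, 3)

C = (17, 3)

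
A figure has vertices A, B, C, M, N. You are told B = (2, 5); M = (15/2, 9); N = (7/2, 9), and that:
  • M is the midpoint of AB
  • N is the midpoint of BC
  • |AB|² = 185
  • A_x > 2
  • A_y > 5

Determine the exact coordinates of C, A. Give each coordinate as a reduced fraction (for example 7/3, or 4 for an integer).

1. A_x = 13  [A = 2·M−B = 2·(15/2, 9)−(2, 5)]
2. A_y = 13  [A = 2·M−B = 2·(15/2, 9)−(2, 5)]
   so A = (13, 13)
3. C_x = 5  [C = 2·N−B = 2·(7/2, 9)−(2, 5)]
4. C_y = 13  [C = 2·N−B = 2·(7/2, 9)−(2, 5)]
   so C = (5, 13)

C = (5, 13)
A = (13, 13)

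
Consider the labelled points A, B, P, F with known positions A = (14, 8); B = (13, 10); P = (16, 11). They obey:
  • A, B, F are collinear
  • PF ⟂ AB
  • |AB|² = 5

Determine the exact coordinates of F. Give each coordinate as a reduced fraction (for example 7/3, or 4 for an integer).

1. F_x = 66/5  [[A, B, F are collinear ⇒ -2x-1y+36=0] ∩ [PF ⟂ AB ⇒ -1x+2y-6=0]]
2. F_y = 48/5  [[A, B, F are collinear ⇒ -2x-1y+36=0] ∩ [PF ⟂ AB ⇒ -1x+2y-6=0]]
   so F = (66/5, 48/5)

F = (66/5, 48/5)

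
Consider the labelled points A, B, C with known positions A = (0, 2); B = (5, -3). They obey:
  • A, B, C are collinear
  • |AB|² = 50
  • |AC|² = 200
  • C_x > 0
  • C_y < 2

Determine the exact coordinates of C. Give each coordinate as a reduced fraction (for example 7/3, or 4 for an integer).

1. C_x = 10  [[A, B, C are collinear ⇒ 5x+5y-10=0] ∩ [|C−(0, 2)|²=200]]
2. C_y = -8  [[A, B, C are collinear ⇒ 5x+5y-10=0] ∩ [|C−(0, 2)|²=200]]
   so C = (10, -8)

C = (10, -8)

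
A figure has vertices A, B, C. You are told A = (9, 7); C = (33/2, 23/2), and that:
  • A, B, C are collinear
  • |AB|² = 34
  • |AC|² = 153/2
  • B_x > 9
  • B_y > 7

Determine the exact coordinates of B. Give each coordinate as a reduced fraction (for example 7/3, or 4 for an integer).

B = (14, 10)

1. B_x = 14  [[A, B, C are collinear ⇒ 9/2x-15/2y+12=0] ∩ [|B−(9, 7)|²=34]]
2. B_y = 10  [[A, B, C are collinear ⇒ 9/2x-15/2y+12=0] ∩ [|B−(9, 7)|²=34]]
   so B = (14, 10)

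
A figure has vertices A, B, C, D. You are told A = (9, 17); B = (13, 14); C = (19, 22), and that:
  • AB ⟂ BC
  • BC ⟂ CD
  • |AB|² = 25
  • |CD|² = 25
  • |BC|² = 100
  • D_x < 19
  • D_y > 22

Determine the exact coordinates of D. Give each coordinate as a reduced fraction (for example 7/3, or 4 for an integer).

D = (15, 25)

1. D_x = 15  [[BC ⟂ CD ⇒ 6x+8y-290=0] ∩ [|D−(19, 22)|²=25]]
2. D_y = 25  [[BC ⟂ CD ⇒ 6x+8y-290=0] ∩ [|D−(19, 22)|²=25]]
   so D = (15, 25)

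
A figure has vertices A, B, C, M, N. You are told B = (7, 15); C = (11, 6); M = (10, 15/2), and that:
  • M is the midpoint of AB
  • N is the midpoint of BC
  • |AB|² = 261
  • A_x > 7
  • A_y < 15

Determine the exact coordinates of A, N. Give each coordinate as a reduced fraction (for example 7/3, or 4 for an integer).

1. A_x = 13  [A = 2·M−B = 2·(10, 15/2)−(7, 15)]
2. A_y = 0  [A = 2·M−B = 2·(10, 15/2)−(7, 15)]
   so A = (13, 0)
3. N_x = 9  [2·N = B+C = (7, 15)+(11, 6)]
4. N_y = 21/2  [2·N = B+C = (7, 15)+(11, 6)]
   so N = (9, 21/2)

A = (13, 0)
N = (9, 21/2)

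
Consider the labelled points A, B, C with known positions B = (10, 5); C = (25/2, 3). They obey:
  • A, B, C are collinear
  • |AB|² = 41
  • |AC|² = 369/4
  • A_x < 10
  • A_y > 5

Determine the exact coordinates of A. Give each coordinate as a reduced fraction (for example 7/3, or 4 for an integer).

A = (5, 9)

1. A_x = 5  [[A, B, C are collinear ⇒ 2x+5/2y-65/2=0] ∩ [|A−(10, 5)|²=41]]
2. A_y = 9  [[A, B, C are collinear ⇒ 2x+5/2y-65/2=0] ∩ [|A−(10, 5)|²=41]]
   so A = (5, 9)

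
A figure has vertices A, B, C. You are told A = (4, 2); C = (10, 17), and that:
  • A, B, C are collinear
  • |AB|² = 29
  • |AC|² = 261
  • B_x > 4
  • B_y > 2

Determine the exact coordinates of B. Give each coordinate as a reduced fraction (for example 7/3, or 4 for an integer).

B = (6, 7)

1. B_x = 6  [[A, B, C are collinear ⇒ 15x-6y-48=0] ∩ [|B−(4, 2)|²=29]]
2. B_y = 7  [[A, B, C are collinear ⇒ 15x-6y-48=0] ∩ [|B−(4, 2)|²=29]]
   so B = (6, 7)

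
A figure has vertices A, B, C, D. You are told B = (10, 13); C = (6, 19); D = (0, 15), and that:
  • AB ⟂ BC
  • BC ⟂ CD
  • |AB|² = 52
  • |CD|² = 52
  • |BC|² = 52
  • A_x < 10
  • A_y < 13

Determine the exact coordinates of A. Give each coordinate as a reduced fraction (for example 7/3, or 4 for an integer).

1. A_x = 4  [[AB ⟂ BC ⇒ 4x-6y+38=0] ∩ [|A−(10, 13)|²=52]]
2. A_y = 9  [[AB ⟂ BC ⇒ 4x-6y+38=0] ∩ [|A−(10, 13)|²=52]]
   so A = (4, 9)

A = (4, 9)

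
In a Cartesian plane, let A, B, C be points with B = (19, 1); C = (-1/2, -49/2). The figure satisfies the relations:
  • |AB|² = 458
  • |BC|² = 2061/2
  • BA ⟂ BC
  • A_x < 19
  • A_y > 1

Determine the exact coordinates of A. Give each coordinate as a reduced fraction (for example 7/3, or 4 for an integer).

1. A_x = 2  [[BA ⟂ BC ⇒ -39/2x-51/2y+396=0] ∩ [|A−(19, 1)|²=458]]
2. A_y = 14  [[BA ⟂ BC ⇒ -39/2x-51/2y+396=0] ∩ [|A−(19, 1)|²=458]]
   so A = (2, 14)

A = (2, 14)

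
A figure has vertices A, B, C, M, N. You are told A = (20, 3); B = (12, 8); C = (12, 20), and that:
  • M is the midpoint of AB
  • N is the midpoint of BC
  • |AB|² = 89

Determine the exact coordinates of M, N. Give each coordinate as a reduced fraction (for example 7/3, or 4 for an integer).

1. M_x = 16  [2·M = A+B = (20, 3)+(12, 8)]
2. M_y = 11/2  [2·M = A+B = (20, 3)+(12, 8)]
   so M = (16, 11/2)
3. N_x = 12  [2·N = B+C = (12, 8)+(12, 20)]
4. N_y = 14  [2·N = B+C = (12, 8)+(12, 20)]
   so N = (12, 14)

M = (16, 11/2)
N = (12, 14)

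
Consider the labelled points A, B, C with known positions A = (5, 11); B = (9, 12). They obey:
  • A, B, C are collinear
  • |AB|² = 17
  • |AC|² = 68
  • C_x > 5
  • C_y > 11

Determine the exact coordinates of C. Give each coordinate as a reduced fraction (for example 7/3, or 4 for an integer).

1. C_x = 13  [[A, B, C are collinear ⇒ -1x+4y-39=0] ∩ [|C−(5, 11)|²=68]]
2. C_y = 13  [[A, B, C are collinear ⇒ -1x+4y-39=0] ∩ [|C−(5, 11)|²=68]]
   so C = (13, 13)

C = (13, 13)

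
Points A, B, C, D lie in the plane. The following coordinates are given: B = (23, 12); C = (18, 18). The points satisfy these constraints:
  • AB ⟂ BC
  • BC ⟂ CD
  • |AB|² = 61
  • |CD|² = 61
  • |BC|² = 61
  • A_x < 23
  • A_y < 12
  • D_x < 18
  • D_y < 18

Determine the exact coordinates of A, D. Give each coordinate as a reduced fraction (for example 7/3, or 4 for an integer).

A = (17, 7)
D = (12, 13)

1. A_x = 17  [[AB ⟂ BC ⇒ 5x-6y-43=0] ∩ [|A−(23, 12)|²=61]]
2. A_y = 7  [[AB ⟂ BC ⇒ 5x-6y-43=0] ∩ [|A−(23, 12)|²=61]]
   so A = (17, 7)
3. D_x = 12  [[BC ⟂ CD ⇒ -5x+6y-18=0] ∩ [|D−(18, 18)|²=61]]
4. D_y = 13  [[BC ⟂ CD ⇒ -5x+6y-18=0] ∩ [|D−(18, 18)|²=61]]
   so D = (12, 13)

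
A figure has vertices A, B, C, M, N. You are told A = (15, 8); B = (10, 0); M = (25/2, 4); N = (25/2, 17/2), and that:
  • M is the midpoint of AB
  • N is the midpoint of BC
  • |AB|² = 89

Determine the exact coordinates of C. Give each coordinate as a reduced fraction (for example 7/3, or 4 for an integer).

C = (15, 17)

1. C_x = 15  [C = 2·N−B = 2·(25/2, 17/2)−(10, 0)]
2. C_y = 17  [C = 2·N−B = 2·(25/2, 17/2)−(10, 0)]
   so C = (15, 17)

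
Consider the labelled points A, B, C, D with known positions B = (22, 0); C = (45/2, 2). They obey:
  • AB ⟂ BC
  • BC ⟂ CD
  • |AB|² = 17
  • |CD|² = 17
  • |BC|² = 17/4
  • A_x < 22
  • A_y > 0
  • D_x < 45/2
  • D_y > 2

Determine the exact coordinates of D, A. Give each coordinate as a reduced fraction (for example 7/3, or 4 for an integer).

1. D_x = 37/2  [[BC ⟂ CD ⇒ 1/2x+2y-61/4=0] ∩ [|D−(45/2, 2)|²=17]]
2. D_y = 3  [[BC ⟂ CD ⇒ 1/2x+2y-61/4=0] ∩ [|D−(45/2, 2)|²=17]]
   so D = (37/2, 3)
3. A_x = 18  [[AB ⟂ BC ⇒ -1/2x-2y+11=0] ∩ [|A−(22, 0)|²=17]]
4. A_y = 1  [[AB ⟂ BC ⇒ -1/2x-2y+11=0] ∩ [|A−(22, 0)|²=17]]
   so A = (18, 1)

D = (37/2, 3)
A = (18, 1)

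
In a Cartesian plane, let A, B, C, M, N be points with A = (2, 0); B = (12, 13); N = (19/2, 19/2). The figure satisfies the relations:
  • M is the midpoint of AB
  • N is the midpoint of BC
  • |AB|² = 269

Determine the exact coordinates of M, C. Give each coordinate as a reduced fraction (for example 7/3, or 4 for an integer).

M = (7, 13/2)
C = (7, 6)

1. M_x = 7  [2·M = A+B = (2, 0)+(12, 13)]
2. M_y = 13/2  [2·M = A+B = (2, 0)+(12, 13)]
   so M = (7, 13/2)
3. C_x = 7  [C = 2·N−B = 2·(19/2, 19/2)−(12, 13)]
4. C_y = 6  [C = 2·N−B = 2·(19/2, 19/2)−(12, 13)]
   so C = (7, 6)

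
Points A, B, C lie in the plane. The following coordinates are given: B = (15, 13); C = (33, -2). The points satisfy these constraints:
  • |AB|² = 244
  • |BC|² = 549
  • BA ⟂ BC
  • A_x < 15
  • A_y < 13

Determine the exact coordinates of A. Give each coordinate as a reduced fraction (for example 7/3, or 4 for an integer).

1. A_x = 5  [[BA ⟂ BC ⇒ 18x-15y-75=0] ∩ [|A−(15, 13)|²=244]]
2. A_y = 1  [[BA ⟂ BC ⇒ 18x-15y-75=0] ∩ [|A−(15, 13)|²=244]]
   so A = (5, 1)

A = (5, 1)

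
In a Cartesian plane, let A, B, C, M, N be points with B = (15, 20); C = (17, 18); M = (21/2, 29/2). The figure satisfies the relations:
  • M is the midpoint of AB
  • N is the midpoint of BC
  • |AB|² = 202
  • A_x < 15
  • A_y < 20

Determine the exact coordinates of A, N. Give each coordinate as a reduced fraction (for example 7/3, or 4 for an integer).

A = (6, 9)
N = (16, 19)

1. A_x = 6  [A = 2·M−B = 2·(21/2, 29/2)−(15, 20)]
2. A_y = 9  [A = 2·M−B = 2·(21/2, 29/2)−(15, 20)]
   so A = (6, 9)
3. N_x = 16  [2·N = B+C = (15, 20)+(17, 18)]
4. N_y = 19  [2·N = B+C = (15, 20)+(17, 18)]
   so N = (16, 19)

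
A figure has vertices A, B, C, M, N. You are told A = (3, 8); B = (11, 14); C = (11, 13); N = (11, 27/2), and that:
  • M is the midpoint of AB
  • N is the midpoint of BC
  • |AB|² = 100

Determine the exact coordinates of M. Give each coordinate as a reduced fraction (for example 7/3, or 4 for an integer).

M = (7, 11)

1. M_x = 7  [2·M = A+B = (3, 8)+(11, 14)]
2. M_y = 11  [2·M = A+B = (3, 8)+(11, 14)]
   so M = (7, 11)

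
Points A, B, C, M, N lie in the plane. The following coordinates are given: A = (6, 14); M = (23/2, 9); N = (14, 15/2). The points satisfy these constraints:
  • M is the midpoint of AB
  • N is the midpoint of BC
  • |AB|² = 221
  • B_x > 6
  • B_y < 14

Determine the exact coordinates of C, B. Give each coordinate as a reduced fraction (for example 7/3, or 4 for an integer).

C = (11, 11)
B = (17, 4)

1. B_x = 17  [B = 2·M−A = 2·(23/2, 9)−(6, 14)]
2. B_y = 4  [B = 2·M−A = 2·(23/2, 9)−(6, 14)]
   so B = (17, 4)
3. C_x = 11  [C = 2·N−B = 2·(14, 15/2)−(17, 4)]
4. C_y = 11  [C = 2·N−B = 2·(14, 15/2)−(17, 4)]
   so C = (11, 11)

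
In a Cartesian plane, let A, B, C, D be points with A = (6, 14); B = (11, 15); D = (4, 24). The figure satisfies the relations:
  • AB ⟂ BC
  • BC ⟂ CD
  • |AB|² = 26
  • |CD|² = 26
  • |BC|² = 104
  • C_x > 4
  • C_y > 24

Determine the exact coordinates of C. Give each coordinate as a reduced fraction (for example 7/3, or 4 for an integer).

C = (9, 25)

1. C_x = 9  [[AB ⟂ BC ⇒ 5x+1y-70=0] ∩ [|C−(4, 24)|²=26]]
2. C_y = 25  [[AB ⟂ BC ⇒ 5x+1y-70=0] ∩ [|C−(4, 24)|²=26]]
   so C = (9, 25)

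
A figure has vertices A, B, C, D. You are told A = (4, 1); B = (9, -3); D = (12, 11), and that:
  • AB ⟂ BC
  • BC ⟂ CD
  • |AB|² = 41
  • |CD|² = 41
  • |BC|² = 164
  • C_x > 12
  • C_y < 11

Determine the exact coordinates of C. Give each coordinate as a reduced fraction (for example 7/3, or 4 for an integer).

1. C_x = 17  [[AB ⟂ BC ⇒ 5x-4y-57=0] ∩ [|C−(12, 11)|²=41]]
2. C_y = 7  [[AB ⟂ BC ⇒ 5x-4y-57=0] ∩ [|C−(12, 11)|²=41]]
   so C = (17, 7)

C = (17, 7)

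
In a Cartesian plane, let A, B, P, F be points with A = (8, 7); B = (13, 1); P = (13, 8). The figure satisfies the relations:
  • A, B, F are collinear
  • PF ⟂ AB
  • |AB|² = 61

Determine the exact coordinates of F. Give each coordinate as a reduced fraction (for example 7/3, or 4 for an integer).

F = (583/61, 313/61)

1. F_x = 583/61  [[A, B, F are collinear ⇒ 6x+5y-83=0] ∩ [PF ⟂ AB ⇒ 5x-6y-17=0]]
2. F_y = 313/61  [[A, B, F are collinear ⇒ 6x+5y-83=0] ∩ [PF ⟂ AB ⇒ 5x-6y-17=0]]
   so F = (583/61, 313/61)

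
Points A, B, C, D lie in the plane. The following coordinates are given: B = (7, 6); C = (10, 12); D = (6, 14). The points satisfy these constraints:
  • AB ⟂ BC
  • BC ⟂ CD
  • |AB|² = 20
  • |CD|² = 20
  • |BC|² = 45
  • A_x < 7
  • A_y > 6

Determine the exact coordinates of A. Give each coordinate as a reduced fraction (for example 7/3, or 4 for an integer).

1. A_x = 3  [[AB ⟂ BC ⇒ -3x-6y+57=0] ∩ [|A−(7, 6)|²=20]]
2. A_y = 8  [[AB ⟂ BC ⇒ -3x-6y+57=0] ∩ [|A−(7, 6)|²=20]]
   so A = (3, 8)

A = (3, 8)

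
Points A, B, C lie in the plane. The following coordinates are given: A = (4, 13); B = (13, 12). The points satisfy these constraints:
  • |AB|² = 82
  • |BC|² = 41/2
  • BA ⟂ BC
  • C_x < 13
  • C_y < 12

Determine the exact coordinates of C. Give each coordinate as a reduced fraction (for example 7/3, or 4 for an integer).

1. C_x = 25/2  [[BA ⟂ BC ⇒ -9x+1y+105=0] ∩ [|C−(13, 12)|²=41/2]]
2. C_y = 15/2  [[BA ⟂ BC ⇒ -9x+1y+105=0] ∩ [|C−(13, 12)|²=41/2]]
   so C = (25/2, 15/2)

C = (25/2, 15/2)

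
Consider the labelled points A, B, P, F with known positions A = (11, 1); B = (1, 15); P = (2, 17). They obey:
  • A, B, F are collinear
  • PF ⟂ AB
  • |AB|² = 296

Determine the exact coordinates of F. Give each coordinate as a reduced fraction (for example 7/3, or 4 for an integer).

1. F_x = 29/74  [[A, B, F are collinear ⇒ -14x-10y+164=0] ∩ [PF ⟂ AB ⇒ -10x+14y-218=0]]
2. F_y = 1173/74  [[A, B, F are collinear ⇒ -14x-10y+164=0] ∩ [PF ⟂ AB ⇒ -10x+14y-218=0]]
   so F = (29/74, 1173/74)

F = (29/74, 1173/74)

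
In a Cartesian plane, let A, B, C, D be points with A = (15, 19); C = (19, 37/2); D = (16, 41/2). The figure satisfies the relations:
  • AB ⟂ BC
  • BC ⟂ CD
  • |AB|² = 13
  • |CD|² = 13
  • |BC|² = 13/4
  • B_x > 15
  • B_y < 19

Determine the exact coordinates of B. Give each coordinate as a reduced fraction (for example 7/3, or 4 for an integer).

1. B_x = 18  [[BC ⟂ CD ⇒ 3x-2y-20=0] ∩ [|B−(15, 19)|²=13]]
2. B_y = 17  [[BC ⟂ CD ⇒ 3x-2y-20=0] ∩ [|B−(15, 19)|²=13]]
   so B = (18, 17)

B = (18, 17)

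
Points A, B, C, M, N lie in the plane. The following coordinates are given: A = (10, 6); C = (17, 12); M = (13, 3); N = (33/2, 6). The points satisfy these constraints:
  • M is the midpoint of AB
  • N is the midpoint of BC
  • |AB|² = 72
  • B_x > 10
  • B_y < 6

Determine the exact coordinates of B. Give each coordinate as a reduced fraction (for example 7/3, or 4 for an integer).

B = (16, 0)

1. B_x = 16  [B = 2·M−A = 2·(13, 3)−(10, 6)]
2. B_y = 0  [B = 2·M−A = 2·(13, 3)−(10, 6)]
   so B = (16, 0)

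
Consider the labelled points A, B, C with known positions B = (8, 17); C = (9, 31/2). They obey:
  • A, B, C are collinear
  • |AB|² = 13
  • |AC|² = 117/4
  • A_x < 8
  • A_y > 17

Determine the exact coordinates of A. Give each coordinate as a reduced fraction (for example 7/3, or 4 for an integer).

1. A_x = 6  [[A, B, C are collinear ⇒ 3/2x+1y-29=0] ∩ [|A−(8, 17)|²=13]]
2. A_y = 20  [[A, B, C are collinear ⇒ 3/2x+1y-29=0] ∩ [|A−(8, 17)|²=13]]
   so A = (6, 20)

A = (6, 20)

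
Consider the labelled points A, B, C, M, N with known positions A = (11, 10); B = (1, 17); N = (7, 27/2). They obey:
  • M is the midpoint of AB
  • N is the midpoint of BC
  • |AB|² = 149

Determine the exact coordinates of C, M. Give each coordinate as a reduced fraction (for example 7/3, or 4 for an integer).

C = (13, 10)
M = (6, 27/2)

1. M_x = 6  [2·M = A+B = (11, 10)+(1, 17)]
2. M_y = 27/2  [2·M = A+B = (11, 10)+(1, 17)]
   so M = (6, 27/2)
3. C_x = 13  [C = 2·N−B = 2·(7, 27/2)−(1, 17)]
4. C_y = 10  [C = 2·N−B = 2·(7, 27/2)−(1, 17)]
   so C = (13, 10)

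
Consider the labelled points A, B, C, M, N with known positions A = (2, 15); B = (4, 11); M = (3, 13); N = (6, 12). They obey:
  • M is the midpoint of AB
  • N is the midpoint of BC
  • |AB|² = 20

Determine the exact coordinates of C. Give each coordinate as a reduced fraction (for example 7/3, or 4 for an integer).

C = (8, 13)

1. C_x = 8  [C = 2·N−B = 2·(6, 12)−(4, 11)]
2. C_y = 13  [C = 2·N−B = 2·(6, 12)−(4, 11)]
   so C = (8, 13)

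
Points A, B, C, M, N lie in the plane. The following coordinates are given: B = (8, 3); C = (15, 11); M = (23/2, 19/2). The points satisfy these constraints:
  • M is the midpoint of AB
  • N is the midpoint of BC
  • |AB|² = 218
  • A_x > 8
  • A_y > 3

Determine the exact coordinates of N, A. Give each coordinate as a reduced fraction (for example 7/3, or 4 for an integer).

N = (23/2, 7)
A = (15, 16)

1. A_x = 15  [A = 2·M−B = 2·(23/2, 19/2)−(8, 3)]
2. A_y = 16  [A = 2·M−B = 2·(23/2, 19/2)−(8, 3)]
   so A = (15, 16)
3. N_x = 23/2  [2·N = B+C = (8, 3)+(15, 11)]
4. N_y = 7  [2·N = B+C = (8, 3)+(15, 11)]
   so N = (23/2, 7)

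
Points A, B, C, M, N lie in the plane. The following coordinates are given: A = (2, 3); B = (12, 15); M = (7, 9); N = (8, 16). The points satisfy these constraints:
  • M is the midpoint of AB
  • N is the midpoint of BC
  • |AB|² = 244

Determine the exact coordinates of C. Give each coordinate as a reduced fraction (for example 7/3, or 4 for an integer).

C = (4, 17)

1. C_x = 4  [C = 2·N−B = 2·(8, 16)−(12, 15)]
2. C_y = 17  [C = 2·N−B = 2·(8, 16)−(12, 15)]
   so C = (4, 17)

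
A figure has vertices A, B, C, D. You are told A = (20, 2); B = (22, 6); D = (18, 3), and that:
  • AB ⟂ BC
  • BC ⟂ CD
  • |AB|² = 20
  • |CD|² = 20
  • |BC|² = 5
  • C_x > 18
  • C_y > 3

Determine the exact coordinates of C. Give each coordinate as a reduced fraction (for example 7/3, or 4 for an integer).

C = (20, 7)

1. C_x = 20  [[AB ⟂ BC ⇒ 2x+4y-68=0] ∩ [|C−(18, 3)|²=20]]
2. C_y = 7  [[AB ⟂ BC ⇒ 2x+4y-68=0] ∩ [|C−(18, 3)|²=20]]
   so C = (20, 7)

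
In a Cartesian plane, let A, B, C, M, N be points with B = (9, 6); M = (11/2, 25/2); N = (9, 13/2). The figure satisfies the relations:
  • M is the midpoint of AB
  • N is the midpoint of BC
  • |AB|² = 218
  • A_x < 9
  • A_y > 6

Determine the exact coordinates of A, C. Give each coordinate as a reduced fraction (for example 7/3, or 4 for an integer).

1. A_x = 2  [A = 2·M−B = 2·(11/2, 25/2)−(9, 6)]
2. A_y = 19  [A = 2·M−B = 2·(11/2, 25/2)−(9, 6)]
   so A = (2, 19)
3. C_x = 9  [C = 2·N−B = 2·(9, 13/2)−(9, 6)]
4. C_y = 7  [C = 2·N−B = 2·(9, 13/2)−(9, 6)]
   so C = (9, 7)

A = (2, 19)
C = (9, 7)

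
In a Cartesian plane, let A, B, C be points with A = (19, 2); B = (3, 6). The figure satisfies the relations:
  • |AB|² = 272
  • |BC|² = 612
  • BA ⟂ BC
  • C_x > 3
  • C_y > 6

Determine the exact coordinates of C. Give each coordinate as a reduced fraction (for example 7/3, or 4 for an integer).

C = (9, 30)

1. C_x = 9  [[BA ⟂ BC ⇒ 16x-4y-24=0] ∩ [|C−(3, 6)|²=612]]
2. C_y = 30  [[BA ⟂ BC ⇒ 16x-4y-24=0] ∩ [|C−(3, 6)|²=612]]
   so C = (9, 30)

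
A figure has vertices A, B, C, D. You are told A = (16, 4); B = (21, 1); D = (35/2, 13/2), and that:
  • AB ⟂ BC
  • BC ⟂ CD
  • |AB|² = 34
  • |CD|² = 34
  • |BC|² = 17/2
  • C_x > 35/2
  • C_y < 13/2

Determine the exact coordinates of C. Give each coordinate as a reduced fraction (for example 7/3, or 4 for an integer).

C = (45/2, 7/2)

1. C_x = 45/2  [[AB ⟂ BC ⇒ 5x-3y-102=0] ∩ [|C−(35/2, 13/2)|²=34]]
2. C_y = 7/2  [[AB ⟂ BC ⇒ 5x-3y-102=0] ∩ [|C−(35/2, 13/2)|²=34]]
   so C = (45/2, 7/2)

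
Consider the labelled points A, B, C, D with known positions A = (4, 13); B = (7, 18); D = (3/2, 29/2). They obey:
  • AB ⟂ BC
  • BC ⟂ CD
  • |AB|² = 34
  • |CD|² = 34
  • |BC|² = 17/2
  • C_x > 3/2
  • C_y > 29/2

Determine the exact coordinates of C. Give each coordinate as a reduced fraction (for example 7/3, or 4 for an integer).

1. C_x = 9/2  [[AB ⟂ BC ⇒ 3x+5y-111=0] ∩ [|C−(3/2, 29/2)|²=34]]
2. C_y = 39/2  [[AB ⟂ BC ⇒ 3x+5y-111=0] ∩ [|C−(3/2, 29/2)|²=34]]
   so C = (9/2, 39/2)

C = (9/2, 39/2)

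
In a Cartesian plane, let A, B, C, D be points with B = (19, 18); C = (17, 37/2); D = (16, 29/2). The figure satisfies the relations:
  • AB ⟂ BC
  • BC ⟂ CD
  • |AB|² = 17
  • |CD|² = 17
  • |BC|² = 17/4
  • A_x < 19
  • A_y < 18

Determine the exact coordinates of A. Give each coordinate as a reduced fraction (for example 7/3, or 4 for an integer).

1. A_x = 18  [[AB ⟂ BC ⇒ 2x-1/2y-29=0] ∩ [|A−(19, 18)|²=17]]
2. A_y = 14  [[AB ⟂ BC ⇒ 2x-1/2y-29=0] ∩ [|A−(19, 18)|²=17]]
   so A = (18, 14)

A = (18, 14)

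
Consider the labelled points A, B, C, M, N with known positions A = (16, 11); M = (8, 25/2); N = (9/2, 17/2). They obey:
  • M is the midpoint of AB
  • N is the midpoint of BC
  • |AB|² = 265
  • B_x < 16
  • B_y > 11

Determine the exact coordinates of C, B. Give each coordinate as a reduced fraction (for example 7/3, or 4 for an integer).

C = (9, 3)
B = (0, 14)

1. B_x = 0  [B = 2·M−A = 2·(8, 25/2)−(16, 11)]
2. B_y = 14  [B = 2·M−A = 2·(8, 25/2)−(16, 11)]
   so B = (0, 14)
3. C_x = 9  [C = 2·N−B = 2·(9/2, 17/2)−(0, 14)]
4. C_y = 3  [C = 2·N−B = 2·(9/2, 17/2)−(0, 14)]
   so C = (9, 3)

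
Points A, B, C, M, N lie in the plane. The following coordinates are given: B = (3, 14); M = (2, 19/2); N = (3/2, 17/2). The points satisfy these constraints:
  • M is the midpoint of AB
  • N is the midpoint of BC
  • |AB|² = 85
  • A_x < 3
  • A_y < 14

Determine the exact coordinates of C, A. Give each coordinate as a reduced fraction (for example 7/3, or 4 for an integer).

1. A_x = 1  [A = 2·M−B = 2·(2, 19/2)−(3, 14)]
2. A_y = 5  [A = 2·M−B = 2·(2, 19/2)−(3, 14)]
   so A = (1, 5)
3. C_x = 0  [C = 2·N−B = 2·(3/2, 17/2)−(3, 14)]
4. C_y = 3  [C = 2·N−B = 2·(3/2, 17/2)−(3, 14)]
   so C = (0, 3)

C = (0, 3)
A = (1, 5)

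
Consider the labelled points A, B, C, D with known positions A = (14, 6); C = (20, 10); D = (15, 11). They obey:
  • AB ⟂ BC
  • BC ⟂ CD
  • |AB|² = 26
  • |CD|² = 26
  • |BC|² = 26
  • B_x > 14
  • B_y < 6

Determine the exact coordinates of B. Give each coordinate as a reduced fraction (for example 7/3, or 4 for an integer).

B = (19, 5)

1. B_x = 19  [[BC ⟂ CD ⇒ 5x-1y-90=0] ∩ [|B−(14, 6)|²=26]]
2. B_y = 5  [[BC ⟂ CD ⇒ 5x-1y-90=0] ∩ [|B−(14, 6)|²=26]]
   so B = (19, 5)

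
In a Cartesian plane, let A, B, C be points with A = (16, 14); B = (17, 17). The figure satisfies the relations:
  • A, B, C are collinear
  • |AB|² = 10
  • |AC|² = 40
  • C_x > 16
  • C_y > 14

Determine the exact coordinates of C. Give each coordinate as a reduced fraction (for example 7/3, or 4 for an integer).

C = (18, 20)

1. C_x = 18  [[A, B, C are collinear ⇒ -3x+1y+34=0] ∩ [|C−(16, 14)|²=40]]
2. C_y = 20  [[A, B, C are collinear ⇒ -3x+1y+34=0] ∩ [|C−(16, 14)|²=40]]
   so C = (18, 20)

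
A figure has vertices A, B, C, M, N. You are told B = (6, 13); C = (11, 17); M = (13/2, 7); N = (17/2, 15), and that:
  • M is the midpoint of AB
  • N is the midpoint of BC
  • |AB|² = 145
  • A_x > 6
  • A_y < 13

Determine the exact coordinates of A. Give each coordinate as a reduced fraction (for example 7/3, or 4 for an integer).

1. A_x = 7  [A = 2·M−B = 2·(13/2, 7)−(6, 13)]
2. A_y = 1  [A = 2·M−B = 2·(13/2, 7)−(6, 13)]
   so A = (7, 1)

A = (7, 1)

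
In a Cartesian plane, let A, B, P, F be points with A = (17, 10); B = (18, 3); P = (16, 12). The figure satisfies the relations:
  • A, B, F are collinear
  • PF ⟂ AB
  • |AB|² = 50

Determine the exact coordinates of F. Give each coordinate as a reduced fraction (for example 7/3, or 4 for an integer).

1. F_x = 167/10  [[A, B, F are collinear ⇒ 7x+1y-129=0] ∩ [PF ⟂ AB ⇒ 1x-7y+68=0]]
2. F_y = 121/10  [[A, B, F are collinear ⇒ 7x+1y-129=0] ∩ [PF ⟂ AB ⇒ 1x-7y+68=0]]
   so F = (167/10, 121/10)

F = (167/10, 121/10)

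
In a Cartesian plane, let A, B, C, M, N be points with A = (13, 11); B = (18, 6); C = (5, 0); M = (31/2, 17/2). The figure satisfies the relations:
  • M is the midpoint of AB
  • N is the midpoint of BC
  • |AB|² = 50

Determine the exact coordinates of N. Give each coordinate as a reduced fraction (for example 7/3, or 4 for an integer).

1. N_x = 23/2  [2·N = B+C = (18, 6)+(5, 0)]
2. N_y = 3  [2·N = B+C = (18, 6)+(5, 0)]
   so N = (23/2, 3)

N = (23/2, 3)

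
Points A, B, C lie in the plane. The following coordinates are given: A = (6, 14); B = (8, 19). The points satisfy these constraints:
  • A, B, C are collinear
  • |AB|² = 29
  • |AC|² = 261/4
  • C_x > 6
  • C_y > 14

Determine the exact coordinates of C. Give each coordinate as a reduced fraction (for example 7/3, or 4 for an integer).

1. C_x = 9  [[A, B, C are collinear ⇒ -5x+2y+2=0] ∩ [|C−(6, 14)|²=261/4]]
2. C_y = 43/2  [[A, B, C are collinear ⇒ -5x+2y+2=0] ∩ [|C−(6, 14)|²=261/4]]
   so C = (9, 43/2)

C = (9, 43/2)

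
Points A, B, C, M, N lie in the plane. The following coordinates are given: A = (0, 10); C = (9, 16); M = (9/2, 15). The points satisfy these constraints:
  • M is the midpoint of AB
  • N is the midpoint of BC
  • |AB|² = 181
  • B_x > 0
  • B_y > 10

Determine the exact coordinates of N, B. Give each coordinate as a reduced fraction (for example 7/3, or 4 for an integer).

N = (9, 18)
B = (9, 20)

1. B_x = 9  [B = 2·M−A = 2·(9/2, 15)−(0, 10)]
2. B_y = 20  [B = 2·M−A = 2·(9/2, 15)−(0, 10)]
   so B = (9, 20)
3. N_x = 9  [2·N = B+C = (9, 20)+(9, 16)]
4. N_y = 18  [2·N = B+C = (9, 20)+(9, 16)]
   so N = (9, 18)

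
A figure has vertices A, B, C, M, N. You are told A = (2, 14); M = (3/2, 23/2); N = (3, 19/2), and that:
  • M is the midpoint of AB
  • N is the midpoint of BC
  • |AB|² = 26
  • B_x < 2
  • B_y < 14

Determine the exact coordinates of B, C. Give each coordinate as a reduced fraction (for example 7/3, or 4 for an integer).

B = (1, 9)
C = (5, 10)

1. B_x = 1  [B = 2·M−A = 2·(3/2, 23/2)−(2, 14)]
2. B_y = 9  [B = 2·M−A = 2·(3/2, 23/2)−(2, 14)]
   so B = (1, 9)
3. C_x = 5  [C = 2·N−B = 2·(3, 19/2)−(1, 9)]
4. C_y = 10  [C = 2·N−B = 2·(3, 19/2)−(1, 9)]
   so C = (5, 10)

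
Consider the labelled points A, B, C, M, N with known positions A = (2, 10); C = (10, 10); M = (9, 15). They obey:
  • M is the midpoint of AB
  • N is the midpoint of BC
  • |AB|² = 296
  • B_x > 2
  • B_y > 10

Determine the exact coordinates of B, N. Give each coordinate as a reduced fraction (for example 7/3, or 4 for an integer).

B = (16, 20)
N = (13, 15)

1. B_x = 16  [B = 2·M−A = 2·(9, 15)−(2, 10)]
2. B_y = 20  [B = 2·M−A = 2·(9, 15)−(2, 10)]
   so B = (16, 20)
3. N_x = 13  [2·N = B+C = (16, 20)+(10, 10)]
4. N_y = 15  [2·N = B+C = (16, 20)+(10, 10)]
   so N = (13, 15)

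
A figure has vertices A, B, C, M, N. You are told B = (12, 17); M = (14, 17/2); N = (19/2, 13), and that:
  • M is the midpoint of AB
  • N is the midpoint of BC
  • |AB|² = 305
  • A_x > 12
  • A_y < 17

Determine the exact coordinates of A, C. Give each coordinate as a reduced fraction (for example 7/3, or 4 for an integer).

1. A_x = 16  [A = 2·M−B = 2·(14, 17/2)−(12, 17)]
2. A_y = 0  [A = 2·M−B = 2·(14, 17/2)−(12, 17)]
   so A = (16, 0)
3. C_x = 7  [C = 2·N−B = 2·(19/2, 13)−(12, 17)]
4. C_y = 9  [C = 2·N−B = 2·(19/2, 13)−(12, 17)]
   so C = (7, 9)

A = (16, 0)
C = (7, 9)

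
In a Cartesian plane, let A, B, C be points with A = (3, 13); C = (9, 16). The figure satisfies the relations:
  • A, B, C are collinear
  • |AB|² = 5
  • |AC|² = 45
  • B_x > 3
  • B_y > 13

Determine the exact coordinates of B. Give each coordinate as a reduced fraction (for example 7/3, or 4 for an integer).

B = (5, 14)

1. B_x = 5  [[A, B, C are collinear ⇒ 3x-6y+69=0] ∩ [|B−(3, 13)|²=5]]
2. B_y = 14  [[A, B, C are collinear ⇒ 3x-6y+69=0] ∩ [|B−(3, 13)|²=5]]
   so B = (5, 14)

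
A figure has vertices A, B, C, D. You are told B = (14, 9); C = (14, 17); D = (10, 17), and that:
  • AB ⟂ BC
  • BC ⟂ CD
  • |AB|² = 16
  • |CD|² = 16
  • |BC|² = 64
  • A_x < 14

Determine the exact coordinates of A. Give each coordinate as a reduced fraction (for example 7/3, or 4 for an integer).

1. A_x = 10  [[AB ⟂ BC ⇒ -8y+72=0] ∩ [|A−(14, 9)|²=16]]
2. A_y = 9  [[AB ⟂ BC ⇒ -8y+72=0] ∩ [|A−(14, 9)|²=16]]
   so A = (10, 9)

A = (10, 9)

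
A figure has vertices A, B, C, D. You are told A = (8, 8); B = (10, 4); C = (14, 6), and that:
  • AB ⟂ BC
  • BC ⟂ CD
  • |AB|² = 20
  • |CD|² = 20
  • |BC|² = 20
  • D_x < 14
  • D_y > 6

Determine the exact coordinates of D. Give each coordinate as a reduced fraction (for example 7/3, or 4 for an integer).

1. D_x = 12  [[BC ⟂ CD ⇒ 4x+2y-68=0] ∩ [|D−(14, 6)|²=20]]
2. D_y = 10  [[BC ⟂ CD ⇒ 4x+2y-68=0] ∩ [|D−(14, 6)|²=20]]
   so D = (12, 10)

D = (12, 10)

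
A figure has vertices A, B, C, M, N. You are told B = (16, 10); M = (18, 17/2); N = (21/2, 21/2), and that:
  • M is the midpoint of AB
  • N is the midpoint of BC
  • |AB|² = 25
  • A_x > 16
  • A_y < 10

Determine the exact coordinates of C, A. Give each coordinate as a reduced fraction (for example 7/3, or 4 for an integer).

C = (5, 11)
A = (20, 7)

1. A_x = 20  [A = 2·M−B = 2·(18, 17/2)−(16, 10)]
2. A_y = 7  [A = 2·M−B = 2·(18, 17/2)−(16, 10)]
   so A = (20, 7)
3. C_x = 5  [C = 2·N−B = 2·(21/2, 21/2)−(16, 10)]
4. C_y = 11  [C = 2·N−B = 2·(21/2, 21/2)−(16, 10)]
   so C = (5, 11)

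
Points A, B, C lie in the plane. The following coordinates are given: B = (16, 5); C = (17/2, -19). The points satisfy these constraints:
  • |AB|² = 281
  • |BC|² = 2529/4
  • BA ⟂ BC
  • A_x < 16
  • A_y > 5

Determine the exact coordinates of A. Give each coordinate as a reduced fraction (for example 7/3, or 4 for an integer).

A = (0, 10)

1. A_x = 0  [[BA ⟂ BC ⇒ -15/2x-24y+240=0] ∩ [|A−(16, 5)|²=281]]
2. A_y = 10  [[BA ⟂ BC ⇒ -15/2x-24y+240=0] ∩ [|A−(16, 5)|²=281]]
   so A = (0, 10)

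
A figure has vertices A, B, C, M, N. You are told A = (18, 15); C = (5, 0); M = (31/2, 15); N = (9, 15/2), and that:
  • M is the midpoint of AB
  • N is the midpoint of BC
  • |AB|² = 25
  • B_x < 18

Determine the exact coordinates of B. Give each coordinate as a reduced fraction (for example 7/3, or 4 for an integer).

1. B_x = 13  [B = 2·M−A = 2·(31/2, 15)−(18, 15)]
2. B_y = 15  [B = 2·M−A = 2·(31/2, 15)−(18, 15)]
   so B = (13, 15)

B = (13, 15)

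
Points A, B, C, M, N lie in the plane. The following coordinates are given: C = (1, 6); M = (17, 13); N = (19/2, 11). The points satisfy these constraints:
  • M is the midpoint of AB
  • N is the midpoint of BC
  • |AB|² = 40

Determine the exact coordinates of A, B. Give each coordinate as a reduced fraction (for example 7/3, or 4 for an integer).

A = (16, 10)
B = (18, 16)

1. B_x = 18  [B = 2·N−C = 2·(19/2, 11)−(1, 6)]
2. B_y = 16  [B = 2·N−C = 2·(19/2, 11)−(1, 6)]
   so B = (18, 16)
3. A_x = 16  [A = 2·M−B = 2·(17, 13)−(18, 16)]
4. A_y = 10  [A = 2·M−B = 2·(17, 13)−(18, 16)]
   so A = (16, 10)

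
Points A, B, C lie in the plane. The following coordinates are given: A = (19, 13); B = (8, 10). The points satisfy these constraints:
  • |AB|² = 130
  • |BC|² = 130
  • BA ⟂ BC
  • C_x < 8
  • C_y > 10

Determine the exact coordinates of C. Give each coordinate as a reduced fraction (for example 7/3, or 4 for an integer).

1. C_x = 5  [[BA ⟂ BC ⇒ 11x+3y-118=0] ∩ [|C−(8, 10)|²=130]]
2. C_y = 21  [[BA ⟂ BC ⇒ 11x+3y-118=0] ∩ [|C−(8, 10)|²=130]]
   so C = (5, 21)

C = (5, 21)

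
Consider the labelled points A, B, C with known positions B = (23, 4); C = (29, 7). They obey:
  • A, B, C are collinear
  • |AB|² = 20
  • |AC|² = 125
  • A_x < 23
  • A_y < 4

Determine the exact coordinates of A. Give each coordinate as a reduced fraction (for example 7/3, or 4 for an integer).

A = (19, 2)

1. A_x = 19  [[A, B, C are collinear ⇒ -3x+6y+45=0] ∩ [|A−(23, 4)|²=20]]
2. A_y = 2  [[A, B, C are collinear ⇒ -3x+6y+45=0] ∩ [|A−(23, 4)|²=20]]
   so A = (19, 2)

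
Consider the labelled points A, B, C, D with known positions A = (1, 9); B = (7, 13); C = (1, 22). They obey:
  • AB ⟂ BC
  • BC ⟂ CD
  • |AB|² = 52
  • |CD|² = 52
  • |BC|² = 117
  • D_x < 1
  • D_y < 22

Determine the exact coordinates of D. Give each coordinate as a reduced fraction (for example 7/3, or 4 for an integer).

1. D_x = -5  [[BC ⟂ CD ⇒ -6x+9y-192=0] ∩ [|D−(1, 22)|²=52]]
2. D_y = 18  [[BC ⟂ CD ⇒ -6x+9y-192=0] ∩ [|D−(1, 22)|²=52]]
   so D = (-5, 18)

D = (-5, 18)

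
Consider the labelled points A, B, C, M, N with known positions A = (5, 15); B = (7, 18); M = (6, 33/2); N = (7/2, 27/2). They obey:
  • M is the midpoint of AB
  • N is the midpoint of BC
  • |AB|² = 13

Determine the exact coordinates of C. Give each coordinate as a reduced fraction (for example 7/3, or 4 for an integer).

C = (0, 9)

1. C_x = 0  [C = 2·N−B = 2·(7/2, 27/2)−(7, 18)]
2. C_y = 9  [C = 2·N−B = 2·(7/2, 27/2)−(7, 18)]
   so C = (0, 9)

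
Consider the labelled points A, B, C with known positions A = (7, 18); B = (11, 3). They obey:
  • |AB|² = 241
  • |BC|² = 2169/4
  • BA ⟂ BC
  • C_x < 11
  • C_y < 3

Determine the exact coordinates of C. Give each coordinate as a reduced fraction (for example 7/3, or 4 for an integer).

1. C_x = -23/2  [[BA ⟂ BC ⇒ -4x+15y-1=0] ∩ [|C−(11, 3)|²=2169/4]]
2. C_y = -3  [[BA ⟂ BC ⇒ -4x+15y-1=0] ∩ [|C−(11, 3)|²=2169/4]]
   so C = (-23/2, -3)

C = (-23/2, -3)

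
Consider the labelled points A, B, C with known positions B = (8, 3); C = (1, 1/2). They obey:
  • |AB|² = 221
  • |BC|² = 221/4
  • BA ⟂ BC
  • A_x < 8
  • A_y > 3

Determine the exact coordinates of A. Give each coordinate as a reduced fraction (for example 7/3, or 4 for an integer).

A = (3, 17)

1. A_x = 3  [[BA ⟂ BC ⇒ -7x-5/2y+127/2=0] ∩ [|A−(8, 3)|²=221]]
2. A_y = 17  [[BA ⟂ BC ⇒ -7x-5/2y+127/2=0] ∩ [|A−(8, 3)|²=221]]
   so A = (3, 17)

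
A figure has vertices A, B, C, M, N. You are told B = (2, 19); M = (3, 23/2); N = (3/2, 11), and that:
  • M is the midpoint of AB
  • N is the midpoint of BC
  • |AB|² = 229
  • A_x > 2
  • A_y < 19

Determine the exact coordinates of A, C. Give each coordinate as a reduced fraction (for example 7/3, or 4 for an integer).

1. A_x = 4  [A = 2·M−B = 2·(3, 23/2)−(2, 19)]
2. A_y = 4  [A = 2·M−B = 2·(3, 23/2)−(2, 19)]
   so A = (4, 4)
3. C_x = 1  [C = 2·N−B = 2·(3/2, 11)−(2, 19)]
4. C_y = 3  [C = 2·N−B = 2·(3/2, 11)−(2, 19)]
   so C = (1, 3)

A = (4, 4)
C = (1, 3)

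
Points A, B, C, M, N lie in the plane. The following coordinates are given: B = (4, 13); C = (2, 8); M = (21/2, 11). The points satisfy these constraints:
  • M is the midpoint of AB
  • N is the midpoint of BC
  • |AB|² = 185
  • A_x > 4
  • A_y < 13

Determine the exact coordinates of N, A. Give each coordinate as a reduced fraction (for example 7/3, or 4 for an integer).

1. A_x = 17  [A = 2·M−B = 2·(21/2, 11)−(4, 13)]
2. A_y = 9  [A = 2·M−B = 2·(21/2, 11)−(4, 13)]
   so A = (17, 9)
3. N_x = 3  [2·N = B+C = (4, 13)+(2, 8)]
4. N_y = 21/2  [2·N = B+C = (4, 13)+(2, 8)]
   so N = (3, 21/2)

N = (3, 21/2)
A = (17, 9)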